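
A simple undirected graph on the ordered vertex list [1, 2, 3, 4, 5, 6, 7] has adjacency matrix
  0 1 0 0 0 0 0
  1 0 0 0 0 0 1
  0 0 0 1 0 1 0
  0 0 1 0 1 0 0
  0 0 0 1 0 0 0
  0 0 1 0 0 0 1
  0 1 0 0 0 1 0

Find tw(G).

A width-1 tree decomposition is:
Bags: B1 = {1, 2}  B2 = {2, 7}  B3 = {6, 7}  B4 = {3, 6}  B5 = {3, 4}  B6 = {4, 5}
Tree: B1–B2, B2–B3, B3–B4, B4–B5, B5–B6
Each bag holds 2 vertices, so the decomposition has width 1, which upper-bounds the treewidth. Since G has at least one edge (e.g. 1–2), it is not an edgeless graph, so tw(G) ≥ 1. Hence tw(G) = 1 exactly.

1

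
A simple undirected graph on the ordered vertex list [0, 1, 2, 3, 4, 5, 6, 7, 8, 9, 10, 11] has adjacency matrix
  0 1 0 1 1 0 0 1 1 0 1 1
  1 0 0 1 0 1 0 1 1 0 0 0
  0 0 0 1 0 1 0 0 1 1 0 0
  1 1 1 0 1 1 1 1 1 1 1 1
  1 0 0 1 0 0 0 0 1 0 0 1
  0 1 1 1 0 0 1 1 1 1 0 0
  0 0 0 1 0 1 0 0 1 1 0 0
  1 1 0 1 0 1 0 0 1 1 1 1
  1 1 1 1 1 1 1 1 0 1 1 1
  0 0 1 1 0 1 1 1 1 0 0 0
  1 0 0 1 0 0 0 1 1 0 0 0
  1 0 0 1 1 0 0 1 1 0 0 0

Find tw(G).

A width-4 tree decomposition is:
Bags: B1 = {0, 3, 7, 8, 11}  B2 = {0, 3, 7, 8, 10}  B3 = {0, 1, 3, 7, 8}  B4 = {1, 3, 5, 7, 8}  B5 = {0, 3, 4, 8, 11}  B6 = {3, 5, 7, 8, 9}  B7 = {3, 5, 6, 8, 9}  B8 = {2, 3, 5, 8, 9}
Tree: B1–B2, B2–B3, B3–B4, B1–B5, B4–B6, B6–B7, B7–B8
Each bag holds 5 vertices, so the decomposition has width 4, which upper-bounds the treewidth. For the lower bound, the 5 vertices {2, 3, 5, 8, 9} are pairwise adjacent, and any tree decomposition puts a clique entirely inside one bag — forcing width ≥ 4. Combining the bounds, tw(G) = 4.

4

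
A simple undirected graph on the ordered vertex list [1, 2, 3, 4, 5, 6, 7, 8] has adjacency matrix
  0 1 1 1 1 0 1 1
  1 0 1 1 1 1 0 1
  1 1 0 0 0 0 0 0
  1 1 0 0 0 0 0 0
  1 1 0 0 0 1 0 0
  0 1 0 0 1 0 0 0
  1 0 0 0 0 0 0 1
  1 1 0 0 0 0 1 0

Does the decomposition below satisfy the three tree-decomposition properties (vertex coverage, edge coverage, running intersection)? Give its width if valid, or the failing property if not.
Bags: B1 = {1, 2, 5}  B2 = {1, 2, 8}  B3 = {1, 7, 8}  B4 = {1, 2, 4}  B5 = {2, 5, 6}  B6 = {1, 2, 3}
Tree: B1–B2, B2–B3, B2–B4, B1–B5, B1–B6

Every vertex of G appears in some bag (union = {1, 2, 3, 4, 5, 6, 7, 8}); every edge is covered by a bag; and for each vertex v the set of bags containing v is connected in the bag tree. The decomposition is therefore valid. The largest bag has 3 vertices, so the width is 2.

Yes; width 2.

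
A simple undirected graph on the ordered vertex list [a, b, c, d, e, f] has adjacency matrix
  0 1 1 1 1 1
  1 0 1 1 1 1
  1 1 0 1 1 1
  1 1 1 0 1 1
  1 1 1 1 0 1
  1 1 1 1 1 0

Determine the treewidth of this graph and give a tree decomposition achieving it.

Treewidth 5.
One optimal decomposition is:
Bags: B1 = {a, b, c, d, e, f}
Tree: (single bag)

With just one bag of size 6, the width is 6 − 1 = 5, so tw(G) ≤ 5. For the lower bound, the 6 vertices {a, b, c, d, e, f} are pairwise adjacent, and any tree decomposition puts a clique entirely inside one bag — forcing width ≥ 5. Hence tw(G) = 5 exactly.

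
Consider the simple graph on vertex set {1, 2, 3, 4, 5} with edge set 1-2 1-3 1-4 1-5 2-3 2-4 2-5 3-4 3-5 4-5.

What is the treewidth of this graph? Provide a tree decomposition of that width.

With just one bag of size 5, the width is 5 − 1 = 4, so tw(G) ≤ 4. For the lower bound, the 5 vertices {1, 2, 3, 4, 5} are pairwise adjacent, and any tree decomposition puts a clique entirely inside one bag — forcing width ≥ 4. Hence tw(G) = 4 exactly.

Treewidth 4.
One such decomposition:
Bags: B1 = {1, 2, 3, 4, 5}
Tree: (single bag)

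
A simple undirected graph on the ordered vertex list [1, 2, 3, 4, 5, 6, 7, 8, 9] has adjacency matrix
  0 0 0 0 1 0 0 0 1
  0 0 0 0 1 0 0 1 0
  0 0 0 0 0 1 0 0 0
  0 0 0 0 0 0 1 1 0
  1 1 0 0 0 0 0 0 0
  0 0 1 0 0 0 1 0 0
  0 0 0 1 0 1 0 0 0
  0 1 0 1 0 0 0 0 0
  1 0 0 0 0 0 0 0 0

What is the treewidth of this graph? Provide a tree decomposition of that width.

Treewidth 1.
One such decomposition:
Bags: B1 = {1, 9}  B2 = {1, 5}  B3 = {2, 5}  B4 = {2, 8}  B5 = {4, 8}  B6 = {4, 7}  B7 = {6, 7}  B8 = {3, 6}
Tree: B1–B2, B2–B3, B3–B4, B4–B5, B5–B6, B6–B7, B7–B8

Every bag has size at most 2, so the width is 2 − 1 = 1 and tw(G) ≤ 1. Since G has at least one edge (e.g. 9–1), it is not an edgeless graph, so tw(G) ≥ 1. Therefore the treewidth is 1.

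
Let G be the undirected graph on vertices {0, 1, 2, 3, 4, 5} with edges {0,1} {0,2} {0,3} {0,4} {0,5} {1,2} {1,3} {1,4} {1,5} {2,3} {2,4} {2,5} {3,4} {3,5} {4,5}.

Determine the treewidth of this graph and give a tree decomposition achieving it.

Treewidth 5.
Bags: B1 = {0, 1, 2, 3, 4, 5}
Tree: (single bag)

A single bag containing all 6 vertices is trivially a valid decomposition of width 5. Conversely, {0, 1, 2, 3, 4, 5} is a clique of size 6, and the vertices of any clique must share a bag in every tree decomposition; so some bag has ≥ 6 vertices and tw(G) ≥ 5. Combining the bounds, tw(G) = 5.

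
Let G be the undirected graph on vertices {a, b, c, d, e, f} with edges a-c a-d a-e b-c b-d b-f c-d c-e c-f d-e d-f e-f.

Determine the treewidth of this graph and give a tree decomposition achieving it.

Treewidth 3.
Bags: B1 = {b, c, d, f}  B2 = {c, d, e, f}  B3 = {a, c, d, e}
Tree: B1–B2, B2–B3

Every bag has size at most 4, so the width is 4 − 1 = 3 and tw(G) ≤ 3. For the lower bound, the 4 vertices {a, c, d, e} are pairwise adjacent, and any tree decomposition puts a clique entirely inside one bag — forcing width ≥ 3. The upper and lower bounds meet at 3, so that is the treewidth.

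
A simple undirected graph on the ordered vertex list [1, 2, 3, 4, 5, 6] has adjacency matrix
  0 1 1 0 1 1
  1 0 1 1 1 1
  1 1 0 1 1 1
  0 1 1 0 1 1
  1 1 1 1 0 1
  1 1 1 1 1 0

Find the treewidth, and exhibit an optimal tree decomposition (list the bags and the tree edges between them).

Every bag has size at most 5, so the width is 5 − 1 = 4 and tw(G) ≤ 4. For the lower bound, the 5 vertices {1, 2, 3, 5, 6} are pairwise adjacent, and any tree decomposition puts a clique entirely inside one bag — forcing width ≥ 4. Therefore the treewidth is 4.

Treewidth 4.
One such decomposition:
Bags: B1 = {1, 2, 3, 5, 6}  B2 = {2, 3, 4, 5, 6}
Tree: B1–B2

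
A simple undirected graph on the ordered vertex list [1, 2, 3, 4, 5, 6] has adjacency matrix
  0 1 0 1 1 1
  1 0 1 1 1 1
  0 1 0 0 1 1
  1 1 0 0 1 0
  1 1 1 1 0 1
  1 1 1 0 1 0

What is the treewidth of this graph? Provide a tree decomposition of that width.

Each bag holds 4 vertices, so the decomposition has width 3, which upper-bounds the treewidth. For the lower bound, the 4 vertices {1, 2, 4, 5} are pairwise adjacent, and any tree decomposition puts a clique entirely inside one bag — forcing width ≥ 3. Combining the bounds, tw(G) = 3.

Treewidth 3.
One optimal decomposition is:
Bags: B1 = {1, 2, 5, 6}  B2 = {2, 3, 5, 6}  B3 = {1, 2, 4, 5}
Tree: B1–B2, B1–B3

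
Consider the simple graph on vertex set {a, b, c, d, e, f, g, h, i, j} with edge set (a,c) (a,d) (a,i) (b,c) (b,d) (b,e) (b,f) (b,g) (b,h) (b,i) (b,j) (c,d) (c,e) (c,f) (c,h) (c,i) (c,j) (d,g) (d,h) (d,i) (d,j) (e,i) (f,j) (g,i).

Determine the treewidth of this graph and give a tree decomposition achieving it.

Treewidth 3.
One such decomposition:
Bags: B1 = {b, c, d, i}  B2 = {b, d, g, i}  B3 = {b, c, e, i}  B4 = {b, c, d, h}  B5 = {b, c, d, j}  B6 = {b, c, f, j}  B7 = {a, c, d, i}
Tree: B1–B2, B1–B3, B1–B4, B1–B5, B5–B6, B1–B7

Every bag has size at most 4, so the width is 4 − 1 = 3 and tw(G) ≤ 3. For the lower bound, the 4 vertices {a, c, d, i} are pairwise adjacent, and any tree decomposition puts a clique entirely inside one bag — forcing width ≥ 3. Hence tw(G) = 3 exactly.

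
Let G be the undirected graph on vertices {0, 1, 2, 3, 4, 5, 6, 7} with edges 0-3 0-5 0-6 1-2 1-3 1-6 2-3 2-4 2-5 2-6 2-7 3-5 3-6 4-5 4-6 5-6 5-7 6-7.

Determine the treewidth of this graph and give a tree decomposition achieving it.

Treewidth 3.
One optimal decomposition is:
Bags: B1 = {2, 4, 5, 6}  B2 = {2, 3, 5, 6}  B3 = {1, 2, 3, 6}  B4 = {0, 3, 5, 6}  B5 = {2, 5, 6, 7}
Tree: B1–B2, B2–B3, B2–B4, B2–B5

Every bag has size at most 4, so the width is 4 − 1 = 3 and tw(G) ≤ 3. On the other hand G contains the 4-clique {0, 3, 5, 6}. A clique must lie in a single bag of any decomposition, so no decomposition can have width below 3. Therefore the treewidth is 3.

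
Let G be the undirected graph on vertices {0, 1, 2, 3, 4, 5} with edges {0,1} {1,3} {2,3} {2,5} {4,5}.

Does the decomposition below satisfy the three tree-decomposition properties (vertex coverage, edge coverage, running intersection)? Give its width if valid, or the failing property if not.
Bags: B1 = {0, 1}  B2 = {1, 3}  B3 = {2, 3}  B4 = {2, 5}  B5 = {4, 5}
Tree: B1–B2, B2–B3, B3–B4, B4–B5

Vertex coverage: the bags together contain {0, 1, 2, 3, 4, 5}, the full vertex set. Edge coverage: each edge of G has both endpoints in at least one bag. Running intersection: for every vertex, the bags containing it form a connected subtree. All three properties hold, so this is a valid tree decomposition of width max|bag| − 1 = 1, and hence tw(G) ≤ 1.

Yes; width 1.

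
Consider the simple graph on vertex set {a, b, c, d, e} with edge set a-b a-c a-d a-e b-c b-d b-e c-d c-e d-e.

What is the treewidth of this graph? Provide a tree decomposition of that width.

Treewidth 4.
Bags: B1 = {a, b, c, d, e}
Tree: (single bag)

With just one bag of size 5, the width is 5 − 1 = 4, so tw(G) ≤ 4. Conversely, {a, b, c, d, e} is a clique of size 5, and the vertices of any clique must share a bag in every tree decomposition; so some bag has ≥ 5 vertices and tw(G) ≥ 4. The upper and lower bounds meet at 4, so that is the treewidth.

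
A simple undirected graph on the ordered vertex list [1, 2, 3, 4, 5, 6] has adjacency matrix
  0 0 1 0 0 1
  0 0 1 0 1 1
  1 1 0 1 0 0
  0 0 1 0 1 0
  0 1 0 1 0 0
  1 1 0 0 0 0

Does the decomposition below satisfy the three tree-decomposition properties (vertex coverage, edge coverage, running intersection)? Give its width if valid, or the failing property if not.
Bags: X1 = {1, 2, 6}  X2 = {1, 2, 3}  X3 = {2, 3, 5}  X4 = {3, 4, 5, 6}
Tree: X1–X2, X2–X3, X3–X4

No — bags containing vertex 6 are not connected in the tree.

A tree decomposition must satisfy three properties: every vertex lies in some bag; for every edge, both endpoints lie together in some bag; and for every vertex, the bags containing it form a connected subtree. Here bags containing vertex 6 are not connected in the tree, so the decomposition is invalid.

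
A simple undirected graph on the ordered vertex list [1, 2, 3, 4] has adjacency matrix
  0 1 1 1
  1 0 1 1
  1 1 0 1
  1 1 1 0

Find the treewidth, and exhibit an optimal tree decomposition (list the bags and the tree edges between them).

Treewidth 3.
One optimal decomposition is:
Bags: B1 = {1, 2, 3, 4}
Tree: (single bag)

With just one bag of size 4, the width is 4 − 1 = 3, so tw(G) ≤ 3. On the other hand G contains the 4-clique {1, 2, 3, 4}. A clique must lie in a single bag of any decomposition, so no decomposition can have width below 3. Combining the bounds, tw(G) = 3.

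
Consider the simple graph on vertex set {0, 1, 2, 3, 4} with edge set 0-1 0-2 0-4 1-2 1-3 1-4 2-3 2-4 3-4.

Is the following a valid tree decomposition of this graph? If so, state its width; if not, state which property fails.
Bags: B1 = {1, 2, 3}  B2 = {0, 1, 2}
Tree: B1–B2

A tree decomposition must satisfy three properties: every vertex lies in some bag; for every edge, both endpoints lie together in some bag; and for every vertex, the bags containing it form a connected subtree. Here vertex 4 appears in no bag, so the decomposition is invalid.

No — vertex 4 appears in no bag.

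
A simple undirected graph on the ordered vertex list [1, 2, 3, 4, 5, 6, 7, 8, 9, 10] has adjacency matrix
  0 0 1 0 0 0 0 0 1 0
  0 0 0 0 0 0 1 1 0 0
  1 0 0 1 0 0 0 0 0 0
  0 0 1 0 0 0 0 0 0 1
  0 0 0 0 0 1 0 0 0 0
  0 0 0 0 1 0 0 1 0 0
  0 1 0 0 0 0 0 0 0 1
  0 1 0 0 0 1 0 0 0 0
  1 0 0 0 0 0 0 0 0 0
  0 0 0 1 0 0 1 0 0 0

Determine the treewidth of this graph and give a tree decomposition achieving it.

Each bag holds 2 vertices, so the decomposition has width 1, which upper-bounds the treewidth. Since G has at least one edge (e.g. 9–1), it is not an edgeless graph, so tw(G) ≥ 1. Hence tw(G) = 1 exactly.

Treewidth 1.
Bags: B1 = {1, 9}  B2 = {1, 3}  B3 = {3, 4}  B4 = {4, 10}  B5 = {7, 10}  B6 = {2, 7}  B7 = {2, 8}  B8 = {6, 8}  B9 = {5, 6}
Tree: B1–B2, B2–B3, B3–B4, B4–B5, B5–B6, B6–B7, B7–B8, B8–B9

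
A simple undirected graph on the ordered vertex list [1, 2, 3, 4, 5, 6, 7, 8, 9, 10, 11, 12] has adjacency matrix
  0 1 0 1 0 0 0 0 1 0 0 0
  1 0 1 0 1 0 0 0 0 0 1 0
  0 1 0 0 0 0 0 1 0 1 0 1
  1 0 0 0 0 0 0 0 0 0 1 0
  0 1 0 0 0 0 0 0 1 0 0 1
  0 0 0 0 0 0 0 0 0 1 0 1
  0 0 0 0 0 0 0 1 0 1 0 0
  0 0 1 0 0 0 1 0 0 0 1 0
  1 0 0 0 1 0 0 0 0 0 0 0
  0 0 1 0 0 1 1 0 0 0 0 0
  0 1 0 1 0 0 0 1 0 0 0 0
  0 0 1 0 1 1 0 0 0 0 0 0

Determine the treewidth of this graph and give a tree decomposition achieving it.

Each bag holds 4 vertices, so the decomposition has width 3, which upper-bounds the treewidth. For the lower bound: the 4 vertex sets {6,7,10}, {8}, {3}, {2,5,11,12} are disjoint, each induces a connected subgraph, and every pair is joined by at least one edge of G. Contracting each set to a single vertex therefore yields K_{4} as a minor, and since treewidth is minor-monotone, tw(G) ≥ tw(K_{4}) = 3. Therefore the treewidth is 3.

Treewidth 3.
Bags: B1 = {6, 7, 8, 10}  B2 = {3, 6, 8, 10}  B3 = {3, 6, 8, 12}  B4 = {3, 8, 11, 12}  B5 = {2, 3, 11, 12}  B6 = {2, 5, 11, 12}  B7 = {2, 4, 5, 11}  B8 = {1, 2, 4, 5}  B9 = {1, 4, 5, 9}
Tree: B1–B2, B2–B3, B3–B4, B4–B5, B5–B6, B6–B7, B7–B8, B8–B9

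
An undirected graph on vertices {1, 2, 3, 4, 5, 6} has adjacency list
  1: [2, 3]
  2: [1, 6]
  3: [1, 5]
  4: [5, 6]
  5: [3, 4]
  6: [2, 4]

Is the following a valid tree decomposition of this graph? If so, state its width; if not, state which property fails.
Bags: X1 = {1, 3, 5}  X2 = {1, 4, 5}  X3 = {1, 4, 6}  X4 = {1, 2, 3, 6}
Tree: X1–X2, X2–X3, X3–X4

A tree decomposition must satisfy three properties: every vertex lies in some bag; for every edge, both endpoints lie together in some bag; and for every vertex, the bags containing it form a connected subtree. Here bags containing vertex 3 are not connected in the tree, so the decomposition is invalid.

No — bags containing vertex 3 are not connected in the tree.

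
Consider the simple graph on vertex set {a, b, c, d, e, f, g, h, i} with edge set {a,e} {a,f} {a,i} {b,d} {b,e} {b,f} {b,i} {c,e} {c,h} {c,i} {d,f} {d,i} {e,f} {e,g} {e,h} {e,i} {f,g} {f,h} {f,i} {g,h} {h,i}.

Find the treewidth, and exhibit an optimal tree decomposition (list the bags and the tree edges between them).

The largest bag has 4 vertices, giving width 3; this decomposition certifies tw(G) ≤ 3. For the lower bound, the 4 vertices {c, e, h, i} are pairwise adjacent, and any tree decomposition puts a clique entirely inside one bag — forcing width ≥ 3. The upper and lower bounds meet at 3, so that is the treewidth.

Treewidth 3.
One such decomposition:
Bags: B1 = {b, e, f, i}  B2 = {e, f, h, i}  B3 = {e, f, g, h}  B4 = {b, d, f, i}  B5 = {c, e, h, i}  B6 = {a, e, f, i}
Tree: B1–B2, B2–B3, B1–B4, B2–B5, B2–B6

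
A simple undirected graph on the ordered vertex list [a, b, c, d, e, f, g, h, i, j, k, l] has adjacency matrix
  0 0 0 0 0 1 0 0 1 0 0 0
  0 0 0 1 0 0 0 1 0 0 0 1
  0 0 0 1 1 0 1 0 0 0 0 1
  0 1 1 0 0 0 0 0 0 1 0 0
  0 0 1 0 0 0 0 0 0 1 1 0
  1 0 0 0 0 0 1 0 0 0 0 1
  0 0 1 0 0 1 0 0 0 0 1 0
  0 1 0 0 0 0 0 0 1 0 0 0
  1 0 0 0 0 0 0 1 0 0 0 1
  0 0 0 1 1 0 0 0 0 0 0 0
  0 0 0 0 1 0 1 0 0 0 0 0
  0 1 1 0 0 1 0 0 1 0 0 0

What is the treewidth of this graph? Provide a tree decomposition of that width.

Each bag holds 4 vertices, so the decomposition has width 3, which upper-bounds the treewidth. For the lower bound: the 4 vertex sets {a,h,i}, {f}, {l}, {b,c,d,g} are disjoint, each induces a connected subgraph, and every pair is joined by at least one edge of G. Contracting each set to a single vertex therefore yields K_{4} as a minor, and since treewidth is minor-monotone, tw(G) ≥ tw(K_{4}) = 3. Therefore the treewidth is 3.

Treewidth 3.
Bags: B1 = {a, f, h, i}  B2 = {f, h, i, l}  B3 = {b, f, h, l}  B4 = {b, f, g, l}  B5 = {b, c, g, l}  B6 = {b, c, d, g}  B7 = {c, d, g, k}  B8 = {c, d, e, k}  B9 = {d, e, j, k}
Tree: B1–B2, B2–B3, B3–B4, B4–B5, B5–B6, B6–B7, B7–B8, B8–B9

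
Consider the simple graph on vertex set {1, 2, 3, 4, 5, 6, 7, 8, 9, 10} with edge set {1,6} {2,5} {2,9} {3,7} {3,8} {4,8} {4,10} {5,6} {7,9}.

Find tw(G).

A width-1 tree decomposition is:
Bags: B1 = {1, 6}  B2 = {5, 6}  B3 = {2, 5}  B4 = {2, 9}  B5 = {7, 9}  B6 = {3, 7}  B7 = {3, 8}  B8 = {4, 8}  B9 = {4, 10}
Tree: B1–B2, B2–B3, B3–B4, B4–B5, B5–B6, B6–B7, B7–B8, B8–B9
Every bag has size at most 2, so the width is 2 − 1 = 1 and tw(G) ≤ 1. Since G has at least one edge (e.g. 1–6), it is not an edgeless graph, so tw(G) ≥ 1. Therefore the treewidth is 1.

1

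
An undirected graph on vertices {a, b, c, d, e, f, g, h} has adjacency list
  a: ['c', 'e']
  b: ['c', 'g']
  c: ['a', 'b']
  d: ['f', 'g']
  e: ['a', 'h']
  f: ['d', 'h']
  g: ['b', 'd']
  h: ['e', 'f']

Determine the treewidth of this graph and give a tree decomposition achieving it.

Treewidth 2.
Bags: B1 = {b, c, g}  B2 = {c, d, g}  B3 = {c, d, f}  B4 = {c, f, h}  B5 = {c, e, h}  B6 = {a, c, e}
Tree: B1–B2, B2–B3, B3–B4, B4–B5, B5–B6

Every bag has size at most 3, so the width is 3 − 1 = 2 and tw(G) ≤ 2. Since c–b–g–d–f–h–e–a–c is a cycle in G, G is not acyclic. Forests are exactly the graphs of treewidth ≤ 1, so tw(G) ≥ 2. Combining the bounds, tw(G) = 2.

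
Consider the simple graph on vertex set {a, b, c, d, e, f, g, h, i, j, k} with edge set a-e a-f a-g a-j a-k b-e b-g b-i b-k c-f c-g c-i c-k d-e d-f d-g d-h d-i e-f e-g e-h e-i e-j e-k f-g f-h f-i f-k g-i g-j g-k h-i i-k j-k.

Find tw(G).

A width-4 tree decomposition is:
Bags: B1 = {e, f, g, i, k}  B2 = {d, e, f, g, i}  B3 = {c, f, g, i, k}  B4 = {b, e, g, i, k}  B5 = {d, e, f, h, i}  B6 = {a, e, f, g, k}  B7 = {a, e, g, j, k}
Tree: B1–B2, B1–B3, B1–B4, B2–B5, B1–B6, B6–B7
Each bag holds 5 vertices, so the decomposition has width 4, which upper-bounds the treewidth. Conversely, {d, e, f, g, i} is a clique of size 5, and the vertices of any clique must share a bag in every tree decomposition; so some bag has ≥ 5 vertices and tw(G) ≥ 4. The upper and lower bounds meet at 4, so that is the treewidth.

4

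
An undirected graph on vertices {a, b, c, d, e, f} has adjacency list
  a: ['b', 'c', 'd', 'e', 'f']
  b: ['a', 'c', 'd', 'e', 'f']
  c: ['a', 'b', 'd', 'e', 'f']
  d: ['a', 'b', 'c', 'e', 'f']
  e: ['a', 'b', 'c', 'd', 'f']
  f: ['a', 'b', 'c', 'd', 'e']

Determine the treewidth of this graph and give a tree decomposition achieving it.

Treewidth 5.
One such decomposition:
Bags: B1 = {a, b, c, d, e, f}
Tree: (single bag)

A single bag containing all 6 vertices is trivially a valid decomposition of width 5. For the lower bound, the 6 vertices {a, b, c, d, e, f} are pairwise adjacent, and any tree decomposition puts a clique entirely inside one bag — forcing width ≥ 5. Therefore the treewidth is 5.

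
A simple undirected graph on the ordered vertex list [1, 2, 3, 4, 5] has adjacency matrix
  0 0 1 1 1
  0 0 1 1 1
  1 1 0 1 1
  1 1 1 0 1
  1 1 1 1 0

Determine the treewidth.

3

A width-3 tree decomposition is:
Bags: B1 = {1, 3, 4, 5}  B2 = {2, 3, 4, 5}
Tree: B1–B2
The largest bag has 4 vertices, giving width 3; this decomposition certifies tw(G) ≤ 3. Conversely, {1, 3, 4, 5} is a clique of size 4, and the vertices of any clique must share a bag in every tree decomposition; so some bag has ≥ 4 vertices and tw(G) ≥ 3. Therefore the treewidth is 3.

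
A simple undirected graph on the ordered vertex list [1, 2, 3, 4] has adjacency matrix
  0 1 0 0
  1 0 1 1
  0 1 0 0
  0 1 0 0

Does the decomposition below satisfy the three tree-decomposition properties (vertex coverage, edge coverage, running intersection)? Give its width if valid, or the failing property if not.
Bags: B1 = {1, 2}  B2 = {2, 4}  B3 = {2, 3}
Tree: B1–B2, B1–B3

Yes; width 1.

Checking the three conditions: (i) the bags cover all of {1, 2, 3, 4}; (ii) for each edge, some bag contains both endpoints; (iii) the bags containing any fixed vertex form a subtree. All hold, so the decomposition is valid with width 2 − 1 = 1.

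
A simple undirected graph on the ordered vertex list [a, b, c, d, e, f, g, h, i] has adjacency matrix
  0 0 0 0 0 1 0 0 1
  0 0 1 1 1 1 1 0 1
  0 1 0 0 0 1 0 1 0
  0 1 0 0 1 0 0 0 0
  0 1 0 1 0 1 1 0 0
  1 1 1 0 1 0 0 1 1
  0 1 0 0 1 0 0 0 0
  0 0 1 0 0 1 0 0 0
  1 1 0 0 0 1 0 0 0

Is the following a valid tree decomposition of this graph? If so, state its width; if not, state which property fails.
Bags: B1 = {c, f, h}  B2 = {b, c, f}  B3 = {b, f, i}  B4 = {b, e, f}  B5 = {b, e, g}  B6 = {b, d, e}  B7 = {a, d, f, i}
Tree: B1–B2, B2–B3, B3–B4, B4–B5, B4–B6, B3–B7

No — bags containing vertex d are not connected in the tree.

A tree decomposition must satisfy three properties: every vertex lies in some bag; for every edge, both endpoints lie together in some bag; and for every vertex, the bags containing it form a connected subtree. Here bags containing vertex d are not connected in the tree, so the decomposition is invalid.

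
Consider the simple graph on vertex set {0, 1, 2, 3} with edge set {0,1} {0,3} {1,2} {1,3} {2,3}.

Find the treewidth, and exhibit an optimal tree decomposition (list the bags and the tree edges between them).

The largest bag has 3 vertices, giving width 2; this decomposition certifies tw(G) ≤ 2. On the other hand G contains the 3-clique {0, 1, 3}. A clique must lie in a single bag of any decomposition, so no decomposition can have width below 2. Combining the bounds, tw(G) = 2.

Treewidth 2.
Bags: B1 = {1, 2, 3}  B2 = {0, 1, 3}
Tree: B1–B2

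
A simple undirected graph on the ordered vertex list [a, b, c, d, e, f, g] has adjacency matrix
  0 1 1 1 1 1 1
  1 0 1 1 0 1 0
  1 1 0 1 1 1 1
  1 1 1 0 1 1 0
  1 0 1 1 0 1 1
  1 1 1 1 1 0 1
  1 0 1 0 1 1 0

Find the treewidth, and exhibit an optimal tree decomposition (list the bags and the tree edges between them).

Treewidth 4.
One such decomposition:
Bags: B1 = {a, b, c, d, f}  B2 = {a, c, d, e, f}  B3 = {a, c, e, f, g}
Tree: B1–B2, B2–B3

Every bag has size at most 5, so the width is 5 − 1 = 4 and tw(G) ≤ 4. On the other hand G contains the 5-clique {a, c, d, e, f}. A clique must lie in a single bag of any decomposition, so no decomposition can have width below 4. Therefore the treewidth is 4.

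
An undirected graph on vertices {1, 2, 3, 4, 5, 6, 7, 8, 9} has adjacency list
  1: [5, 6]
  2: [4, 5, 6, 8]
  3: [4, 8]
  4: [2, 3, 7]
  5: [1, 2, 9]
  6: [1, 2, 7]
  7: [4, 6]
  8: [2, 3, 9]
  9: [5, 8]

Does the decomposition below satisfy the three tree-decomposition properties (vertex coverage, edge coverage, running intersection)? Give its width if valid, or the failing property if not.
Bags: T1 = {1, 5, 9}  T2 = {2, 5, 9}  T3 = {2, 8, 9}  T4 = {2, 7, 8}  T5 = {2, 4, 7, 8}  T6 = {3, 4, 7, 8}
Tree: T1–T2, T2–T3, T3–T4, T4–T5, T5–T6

A tree decomposition must satisfy three properties: every vertex lies in some bag; for every edge, both endpoints lie together in some bag; and for every vertex, the bags containing it form a connected subtree. Here vertex 6 appears in no bag, so the decomposition is invalid.

No — vertex 6 appears in no bag.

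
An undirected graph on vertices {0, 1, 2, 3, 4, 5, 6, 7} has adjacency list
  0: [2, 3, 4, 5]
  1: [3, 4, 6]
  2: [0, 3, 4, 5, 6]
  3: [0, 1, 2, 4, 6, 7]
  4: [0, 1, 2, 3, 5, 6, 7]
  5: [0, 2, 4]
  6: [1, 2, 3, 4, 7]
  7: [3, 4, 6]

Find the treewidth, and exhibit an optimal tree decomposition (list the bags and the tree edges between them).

Each bag holds 4 vertices, so the decomposition has width 3, which upper-bounds the treewidth. Conversely, {0, 2, 3, 4} is a clique of size 4, and the vertices of any clique must share a bag in every tree decomposition; so some bag has ≥ 4 vertices and tw(G) ≥ 3. Combining the bounds, tw(G) = 3.

Treewidth 3.
Bags: B1 = {2, 3, 4, 6}  B2 = {1, 3, 4, 6}  B3 = {0, 2, 3, 4}  B4 = {3, 4, 6, 7}  B5 = {0, 2, 4, 5}
Tree: B1–B2, B1–B3, B2–B4, B3–B5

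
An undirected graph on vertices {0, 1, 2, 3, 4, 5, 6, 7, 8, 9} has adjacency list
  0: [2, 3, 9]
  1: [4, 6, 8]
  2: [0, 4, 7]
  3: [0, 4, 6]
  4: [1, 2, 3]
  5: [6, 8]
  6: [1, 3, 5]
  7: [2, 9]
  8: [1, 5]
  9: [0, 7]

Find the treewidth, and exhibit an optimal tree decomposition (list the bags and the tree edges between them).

Each bag holds 3 vertices, so the decomposition has width 2, which upper-bounds the treewidth. The edges 5–8–1–6–5 form a cycle, so G is not a tree and its treewidth is at least 2. Hence tw(G) = 2 exactly.

Treewidth 2.
Bags: B1 = {5, 6, 8}  B2 = {1, 6, 8}  B3 = {1, 3, 6}  B4 = {1, 3, 4}  B5 = {0, 3, 4}  B6 = {0, 2, 4}  B7 = {0, 2, 9}  B8 = {2, 7, 9}
Tree: B1–B2, B2–B3, B3–B4, B4–B5, B5–B6, B6–B7, B7–B8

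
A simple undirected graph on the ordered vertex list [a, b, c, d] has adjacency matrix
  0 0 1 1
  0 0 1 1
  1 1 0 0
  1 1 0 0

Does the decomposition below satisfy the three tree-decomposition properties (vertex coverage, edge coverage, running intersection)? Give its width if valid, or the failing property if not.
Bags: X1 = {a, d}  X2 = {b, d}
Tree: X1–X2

No — vertex c appears in no bag.

A tree decomposition must satisfy three properties: every vertex lies in some bag; for every edge, both endpoints lie together in some bag; and for every vertex, the bags containing it form a connected subtree. Here vertex c appears in no bag, so the decomposition is invalid.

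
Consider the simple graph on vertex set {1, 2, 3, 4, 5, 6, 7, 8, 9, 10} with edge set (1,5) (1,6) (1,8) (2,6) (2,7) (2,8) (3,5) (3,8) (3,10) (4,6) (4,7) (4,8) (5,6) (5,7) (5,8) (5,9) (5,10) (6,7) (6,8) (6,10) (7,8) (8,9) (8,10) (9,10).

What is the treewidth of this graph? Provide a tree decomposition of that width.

Treewidth 3.
One optimal decomposition is:
Bags: B1 = {5, 6, 7, 8}  B2 = {4, 6, 7, 8}  B3 = {1, 5, 6, 8}  B4 = {5, 6, 8, 10}  B5 = {2, 6, 7, 8}  B6 = {3, 5, 8, 10}  B7 = {5, 8, 9, 10}
Tree: B1–B2, B1–B3, B3–B4, B1–B5, B4–B6, B4–B7

Every bag has size at most 4, so the width is 4 − 1 = 3 and tw(G) ≤ 3. Conversely, {2, 6, 7, 8} is a clique of size 4, and the vertices of any clique must share a bag in every tree decomposition; so some bag has ≥ 4 vertices and tw(G) ≥ 3. The upper and lower bounds meet at 3, so that is the treewidth.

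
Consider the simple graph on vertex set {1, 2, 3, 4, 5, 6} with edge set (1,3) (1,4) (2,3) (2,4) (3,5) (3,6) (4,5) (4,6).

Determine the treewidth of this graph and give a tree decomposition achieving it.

Every bag has size at most 3, so the width is 3 − 1 = 2 and tw(G) ≤ 2. The edges 6–4–5–3–6 form a cycle, so G is not a tree and its treewidth is at least 2. Hence tw(G) = 2 exactly.

Treewidth 2.
One such decomposition:
Bags: B1 = {3, 4, 6}  B2 = {3, 4, 5}  B3 = {2, 3, 4}  B4 = {1, 3, 4}
Tree: B1–B2, B2–B3, B3–B4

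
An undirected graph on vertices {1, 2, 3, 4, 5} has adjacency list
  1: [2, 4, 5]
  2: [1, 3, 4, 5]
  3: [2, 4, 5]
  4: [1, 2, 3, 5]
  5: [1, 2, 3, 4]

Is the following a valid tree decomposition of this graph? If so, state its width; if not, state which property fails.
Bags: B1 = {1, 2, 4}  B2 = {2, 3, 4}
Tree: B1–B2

A tree decomposition must satisfy three properties: every vertex lies in some bag; for every edge, both endpoints lie together in some bag; and for every vertex, the bags containing it form a connected subtree. Here vertex 5 appears in no bag, so the decomposition is invalid.

No — vertex 5 appears in no bag.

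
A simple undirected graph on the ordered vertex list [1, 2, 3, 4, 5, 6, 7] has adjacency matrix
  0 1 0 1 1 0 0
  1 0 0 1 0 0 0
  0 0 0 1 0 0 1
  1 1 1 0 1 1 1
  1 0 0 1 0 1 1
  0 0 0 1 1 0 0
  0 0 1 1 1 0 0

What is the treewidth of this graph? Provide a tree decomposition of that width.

Treewidth 2.
Bags: B1 = {1, 2, 4}  B2 = {1, 4, 5}  B3 = {4, 5, 7}  B4 = {4, 5, 6}  B5 = {3, 4, 7}
Tree: B1–B2, B2–B3, B3–B4, B3–B5

Each bag holds 3 vertices, so the decomposition has width 2, which upper-bounds the treewidth. For the lower bound, the 3 vertices {1, 2, 4} are pairwise adjacent, and any tree decomposition puts a clique entirely inside one bag — forcing width ≥ 2. Combining the bounds, tw(G) = 2.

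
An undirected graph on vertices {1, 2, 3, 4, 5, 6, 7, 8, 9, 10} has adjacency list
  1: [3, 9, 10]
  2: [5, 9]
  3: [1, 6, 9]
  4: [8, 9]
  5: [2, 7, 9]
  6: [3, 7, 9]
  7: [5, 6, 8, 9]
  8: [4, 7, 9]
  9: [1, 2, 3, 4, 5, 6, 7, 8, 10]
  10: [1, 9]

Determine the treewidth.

2

A width-2 tree decomposition is:
Bags: B1 = {3, 6, 9}  B2 = {1, 3, 9}  B3 = {1, 9, 10}  B4 = {6, 7, 9}  B5 = {5, 7, 9}  B6 = {2, 5, 9}  B7 = {7, 8, 9}  B8 = {4, 8, 9}
Tree: B1–B2, B2–B3, B1–B4, B4–B5, B5–B6, B4–B7, B7–B8
Each bag holds 3 vertices, so the decomposition has width 2, which upper-bounds the treewidth. On the other hand G contains the 3-clique {1, 9, 10}. A clique must lie in a single bag of any decomposition, so no decomposition can have width below 2. Therefore the treewidth is 2.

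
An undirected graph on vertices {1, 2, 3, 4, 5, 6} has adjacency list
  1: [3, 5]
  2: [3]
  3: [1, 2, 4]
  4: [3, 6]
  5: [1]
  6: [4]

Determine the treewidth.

1

A width-1 tree decomposition is:
Bags: B1 = {2, 3}  B2 = {3, 4}  B3 = {1, 3}  B4 = {1, 5}  B5 = {4, 6}
Tree: B1–B2, B2–B3, B3–B4, B2–B5
Every bag has size at most 2, so the width is 2 − 1 = 1 and tw(G) ≤ 1. G has an edge, so its treewidth is at least 1. The upper and lower bounds meet at 1, so that is the treewidth.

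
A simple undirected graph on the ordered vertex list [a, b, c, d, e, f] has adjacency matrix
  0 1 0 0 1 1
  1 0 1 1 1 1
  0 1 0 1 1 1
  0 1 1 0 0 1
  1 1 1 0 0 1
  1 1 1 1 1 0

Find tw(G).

3

A width-3 tree decomposition is:
Bags: B1 = {b, c, e, f}  B2 = {a, b, e, f}  B3 = {b, c, d, f}
Tree: B1–B2, B1–B3
Each bag holds 4 vertices, so the decomposition has width 3, which upper-bounds the treewidth. Conversely, {b, c, d, f} is a clique of size 4, and the vertices of any clique must share a bag in every tree decomposition; so some bag has ≥ 4 vertices and tw(G) ≥ 3. Combining the bounds, tw(G) = 3.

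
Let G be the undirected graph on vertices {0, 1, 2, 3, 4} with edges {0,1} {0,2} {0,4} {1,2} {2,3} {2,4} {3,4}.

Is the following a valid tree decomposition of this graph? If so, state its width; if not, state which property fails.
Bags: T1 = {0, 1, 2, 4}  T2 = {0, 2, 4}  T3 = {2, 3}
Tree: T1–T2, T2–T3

A tree decomposition must satisfy three properties: every vertex lies in some bag; for every edge, both endpoints lie together in some bag; and for every vertex, the bags containing it form a connected subtree. Here edge (4,3) lies in no bag, so the decomposition is invalid.

No — edge (4,3) lies in no bag.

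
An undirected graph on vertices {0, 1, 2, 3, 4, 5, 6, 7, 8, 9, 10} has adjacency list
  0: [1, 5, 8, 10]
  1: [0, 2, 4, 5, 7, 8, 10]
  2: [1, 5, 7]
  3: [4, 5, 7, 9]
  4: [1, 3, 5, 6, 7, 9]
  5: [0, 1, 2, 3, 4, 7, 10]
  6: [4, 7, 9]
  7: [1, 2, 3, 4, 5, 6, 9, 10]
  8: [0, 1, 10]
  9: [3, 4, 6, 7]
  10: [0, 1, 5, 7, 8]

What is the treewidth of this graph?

A width-3 tree decomposition is:
Bags: B1 = {1, 5, 7, 10}  B2 = {1, 2, 5, 7}  B3 = {1, 4, 5, 7}  B4 = {0, 1, 5, 10}  B5 = {0, 1, 8, 10}  B6 = {3, 4, 5, 7}  B7 = {3, 4, 7, 9}  B8 = {4, 6, 7, 9}
Tree: B1–B2, B2–B3, B1–B4, B4–B5, B3–B6, B6–B7, B7–B8
Each bag holds 4 vertices, so the decomposition has width 3, which upper-bounds the treewidth. Conversely, {0, 1, 8, 10} is a clique of size 4, and the vertices of any clique must share a bag in every tree decomposition; so some bag has ≥ 4 vertices and tw(G) ≥ 3. Combining the bounds, tw(G) = 3.

3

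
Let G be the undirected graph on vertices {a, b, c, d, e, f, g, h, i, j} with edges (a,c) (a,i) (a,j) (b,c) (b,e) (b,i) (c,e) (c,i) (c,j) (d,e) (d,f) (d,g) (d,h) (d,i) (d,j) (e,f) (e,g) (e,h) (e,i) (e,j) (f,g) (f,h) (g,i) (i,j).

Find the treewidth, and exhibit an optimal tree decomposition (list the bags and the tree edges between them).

Treewidth 3.
Bags: B1 = {d, e, i, j}  B2 = {c, e, i, j}  B3 = {b, c, e, i}  B4 = {d, e, g, i}  B5 = {d, e, f, g}  B6 = {d, e, f, h}  B7 = {a, c, i, j}
Tree: B1–B2, B2–B3, B1–B4, B4–B5, B5–B6, B2–B7

The largest bag has 4 vertices, giving width 3; this decomposition certifies tw(G) ≤ 3. Conversely, {d, e, i, j} is a clique of size 4, and the vertices of any clique must share a bag in every tree decomposition; so some bag has ≥ 4 vertices and tw(G) ≥ 3. The upper and lower bounds meet at 3, so that is the treewidth.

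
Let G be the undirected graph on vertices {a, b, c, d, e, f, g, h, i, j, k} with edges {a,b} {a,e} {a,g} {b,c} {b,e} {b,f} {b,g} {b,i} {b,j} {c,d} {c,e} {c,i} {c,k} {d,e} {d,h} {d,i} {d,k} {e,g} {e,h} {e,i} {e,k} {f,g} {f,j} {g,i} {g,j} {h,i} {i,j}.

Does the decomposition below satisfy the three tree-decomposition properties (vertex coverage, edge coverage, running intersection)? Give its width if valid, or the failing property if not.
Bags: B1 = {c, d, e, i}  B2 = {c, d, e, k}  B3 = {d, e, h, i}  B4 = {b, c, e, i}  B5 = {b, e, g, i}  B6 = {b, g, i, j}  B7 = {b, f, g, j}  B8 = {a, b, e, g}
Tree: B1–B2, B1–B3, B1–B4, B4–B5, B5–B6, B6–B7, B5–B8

Checking the three conditions: (i) the bags cover all of {a, b, c, d, e, f, g, h, i, j, k}; (ii) for each edge, some bag contains both endpoints; (iii) the bags containing any fixed vertex form a subtree. All hold, so the decomposition is valid with width 4 − 1 = 3.

Yes; width 3.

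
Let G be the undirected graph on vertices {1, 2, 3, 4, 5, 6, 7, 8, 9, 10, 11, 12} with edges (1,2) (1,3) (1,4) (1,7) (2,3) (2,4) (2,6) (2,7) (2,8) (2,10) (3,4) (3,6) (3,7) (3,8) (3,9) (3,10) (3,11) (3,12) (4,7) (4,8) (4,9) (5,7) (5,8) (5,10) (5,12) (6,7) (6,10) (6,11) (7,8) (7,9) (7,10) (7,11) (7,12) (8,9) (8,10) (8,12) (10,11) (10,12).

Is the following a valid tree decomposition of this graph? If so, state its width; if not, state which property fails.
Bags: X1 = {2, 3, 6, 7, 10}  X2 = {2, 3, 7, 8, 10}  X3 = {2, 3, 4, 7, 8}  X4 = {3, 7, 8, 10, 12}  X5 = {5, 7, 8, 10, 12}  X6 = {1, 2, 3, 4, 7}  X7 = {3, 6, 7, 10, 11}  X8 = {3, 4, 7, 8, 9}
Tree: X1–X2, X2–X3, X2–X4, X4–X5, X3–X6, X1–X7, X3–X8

Checking the three conditions: (i) the bags cover all of {1, 2, 3, 4, 5, 6, 7, 8, 9, 10, 11, 12}; (ii) for each edge, some bag contains both endpoints; (iii) the bags containing any fixed vertex form a subtree. All hold, so the decomposition is valid with width 5 − 1 = 4.

Yes; width 4.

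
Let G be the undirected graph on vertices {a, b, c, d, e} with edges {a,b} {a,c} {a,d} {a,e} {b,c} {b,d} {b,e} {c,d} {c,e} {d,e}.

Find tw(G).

4

A width-4 tree decomposition is:
Bags: B1 = {a, b, c, d, e}
Tree: (single bag)
With just one bag of size 5, the width is 5 − 1 = 4, so tw(G) ≤ 4. For the lower bound, the 5 vertices {a, b, c, d, e} are pairwise adjacent, and any tree decomposition puts a clique entirely inside one bag — forcing width ≥ 4. Hence tw(G) = 4 exactly.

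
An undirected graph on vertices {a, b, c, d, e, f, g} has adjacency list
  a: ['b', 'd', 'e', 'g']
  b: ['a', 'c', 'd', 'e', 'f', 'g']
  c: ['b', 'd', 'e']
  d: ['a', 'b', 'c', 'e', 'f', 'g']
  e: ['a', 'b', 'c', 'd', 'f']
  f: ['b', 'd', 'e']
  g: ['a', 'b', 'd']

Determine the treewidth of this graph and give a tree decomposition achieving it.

Treewidth 3.
One such decomposition:
Bags: B1 = {a, b, d, e}  B2 = {a, b, d, g}  B3 = {b, d, e, f}  B4 = {b, c, d, e}
Tree: B1–B2, B1–B3, B3–B4

Every bag has size at most 4, so the width is 4 − 1 = 3 and tw(G) ≤ 3. Conversely, {a, b, d, g} is a clique of size 4, and the vertices of any clique must share a bag in every tree decomposition; so some bag has ≥ 4 vertices and tw(G) ≥ 3. The upper and lower bounds meet at 3, so that is the treewidth.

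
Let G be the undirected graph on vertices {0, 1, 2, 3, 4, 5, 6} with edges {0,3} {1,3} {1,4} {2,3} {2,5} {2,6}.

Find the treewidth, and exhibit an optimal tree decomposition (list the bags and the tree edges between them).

Treewidth 1.
Bags: B1 = {1, 3}  B2 = {2, 3}  B3 = {0, 3}  B4 = {2, 6}  B5 = {1, 4}  B6 = {2, 5}
Tree: B1–B2, B1–B3, B2–B4, B1–B5, B4–B6

Every bag has size at most 2, so the width is 2 − 1 = 1 and tw(G) ≤ 1. Since G has at least one edge (e.g. 1–3), it is not an edgeless graph, so tw(G) ≥ 1. Hence tw(G) = 1 exactly.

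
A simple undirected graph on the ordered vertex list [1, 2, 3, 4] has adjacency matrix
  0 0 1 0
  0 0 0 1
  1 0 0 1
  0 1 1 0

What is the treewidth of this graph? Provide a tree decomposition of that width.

The largest bag has 2 vertices, giving width 1; this decomposition certifies tw(G) ≤ 1. G has an edge, so its treewidth is at least 1. Combining the bounds, tw(G) = 1.

Treewidth 1.
Bags: B1 = {2, 4}  B2 = {3, 4}  B3 = {1, 3}
Tree: B1–B2, B2–B3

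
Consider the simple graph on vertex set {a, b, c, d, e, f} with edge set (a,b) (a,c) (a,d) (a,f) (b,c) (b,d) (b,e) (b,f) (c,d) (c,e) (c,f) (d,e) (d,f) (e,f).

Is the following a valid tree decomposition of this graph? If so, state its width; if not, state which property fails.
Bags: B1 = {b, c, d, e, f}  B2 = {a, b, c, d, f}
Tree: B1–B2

Yes; width 4.

Checking the three conditions: (i) the bags cover all of {a, b, c, d, e, f}; (ii) for each edge, some bag contains both endpoints; (iii) the bags containing any fixed vertex form a subtree. All hold, so the decomposition is valid with width 5 − 1 = 4.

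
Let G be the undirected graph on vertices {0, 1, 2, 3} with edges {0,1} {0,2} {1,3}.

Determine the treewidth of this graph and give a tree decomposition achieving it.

Treewidth 1.
Bags: B1 = {0, 1}  B2 = {1, 3}  B3 = {0, 2}
Tree: B1–B2, B1–B3

Every bag has size at most 2, so the width is 2 − 1 = 1 and tw(G) ≤ 1. Since G has at least one edge (e.g. 0–1), it is not an edgeless graph, so tw(G) ≥ 1. Hence tw(G) = 1 exactly.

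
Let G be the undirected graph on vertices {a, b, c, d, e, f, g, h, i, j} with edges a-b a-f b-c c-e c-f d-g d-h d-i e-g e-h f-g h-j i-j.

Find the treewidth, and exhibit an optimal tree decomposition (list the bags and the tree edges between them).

Treewidth 2.
Bags: B1 = {a, b, f}  B2 = {b, c, f}  B3 = {c, f, g}  B4 = {c, e, g}  B5 = {d, e, g}  B6 = {d, e, h}  B7 = {d, h, i}  B8 = {h, i, j}
Tree: B1–B2, B2–B3, B3–B4, B4–B5, B5–B6, B6–B7, B7–B8

Every bag has size at most 3, so the width is 3 − 1 = 2 and tw(G) ≤ 2. The edges a–b–c–f–a form a cycle, so G is not a tree and its treewidth is at least 2. Therefore the treewidth is 2.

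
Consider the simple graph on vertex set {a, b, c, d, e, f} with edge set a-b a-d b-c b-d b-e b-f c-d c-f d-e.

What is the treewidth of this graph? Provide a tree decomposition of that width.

Treewidth 2.
One optimal decomposition is:
Bags: B1 = {b, c, d}  B2 = {b, d, e}  B3 = {a, b, d}  B4 = {b, c, f}
Tree: B1–B2, B2–B3, B1–B4

Each bag holds 3 vertices, so the decomposition has width 2, which upper-bounds the treewidth. Conversely, {b, d, e} is a clique of size 3, and the vertices of any clique must share a bag in every tree decomposition; so some bag has ≥ 3 vertices and tw(G) ≥ 2. The upper and lower bounds meet at 2, so that is the treewidth.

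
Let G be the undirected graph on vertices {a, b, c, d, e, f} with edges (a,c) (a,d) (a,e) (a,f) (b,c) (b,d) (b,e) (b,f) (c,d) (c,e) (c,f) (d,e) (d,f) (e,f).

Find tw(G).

A width-4 tree decomposition is:
Bags: B1 = {b, c, d, e, f}  B2 = {a, c, d, e, f}
Tree: B1–B2
Each bag holds 5 vertices, so the decomposition has width 4, which upper-bounds the treewidth. For the lower bound, the 5 vertices {a, c, d, e, f} are pairwise adjacent, and any tree decomposition puts a clique entirely inside one bag — forcing width ≥ 4. Hence tw(G) = 4 exactly.

4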